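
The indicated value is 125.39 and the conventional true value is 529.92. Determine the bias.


Systematic error = measured - true
= 125.39 - 529.92
= -404.5300

-404.5300


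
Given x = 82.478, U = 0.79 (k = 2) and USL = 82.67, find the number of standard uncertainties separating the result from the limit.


u = U / k = 0.79 / 2 = 0.395
margin = |USL - x| = |82.67 - 82.478| = 0.192
z = margin / u = 0.192 / 0.395
z = 0.4861

0.4861


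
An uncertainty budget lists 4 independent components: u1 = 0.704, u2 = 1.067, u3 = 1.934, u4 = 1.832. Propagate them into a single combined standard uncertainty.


uc = sqrt(0.704^2 + 1.067^2 + 1.934^2 + 1.832^2)
uc = sqrt(8.730685)
uc = 2.9548

2.9548


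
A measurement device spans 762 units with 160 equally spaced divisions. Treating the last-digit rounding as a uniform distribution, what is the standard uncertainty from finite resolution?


resolution = range / divisions
resolution = 762 / 160 = 4.7625
u_res = resolution / (2*sqrt(3))
u_res = 4.7625 / 3.4641016
u_res = 1.3748

1.3748


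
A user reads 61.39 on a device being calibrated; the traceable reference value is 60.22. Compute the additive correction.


Correction = standard - reading
= 60.22 - 61.39
= -1.1700

-1.1700


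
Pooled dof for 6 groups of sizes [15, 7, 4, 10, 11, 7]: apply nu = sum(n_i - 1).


nu = sum_i (n_i - 1)
nu = ((15 - 1) + (7 - 1) + (4 - 1) + (10 - 1) + (11 - 1) + (7 - 1))
nu = 14 + 6 + 3 + 9 + 10 + 6
nu = 48

48


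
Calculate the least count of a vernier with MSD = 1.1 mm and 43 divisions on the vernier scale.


LC = MSD / n_div
= 1.1 / 43
= 0.0256

0.0256


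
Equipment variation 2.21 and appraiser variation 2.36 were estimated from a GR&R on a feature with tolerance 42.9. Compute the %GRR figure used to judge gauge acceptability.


GRR = sqrt(EV^2 + AV^2) = sqrt(2.21^2 + 2.36^2) = 3.2332182
%GRR = GRR / tol * 100 = 3.2332182 / 42.9 * 100
%GRR = 7.5366

7.5366


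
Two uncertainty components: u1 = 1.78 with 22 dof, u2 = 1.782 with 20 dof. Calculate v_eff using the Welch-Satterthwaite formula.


uc = sqrt(u1^2 + u2^2) = sqrt(1.78^2 + 1.782^2) = 2.5187148
v_eff = uc^4 / (u1^4/v1 + u2^4/v2)
= 2.5187148^4 / (1.78^4/22 + 1.782^4/20)
= 40.245375 / 0.96050484
v_eff = 41.9002

41.9002


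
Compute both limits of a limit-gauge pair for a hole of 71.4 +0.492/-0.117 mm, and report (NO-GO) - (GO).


GO = nominal - lower_tol (smallest hole = maximum material condition)
GO = 71.4 - 0.117 = 71.283
NO-GO = nominal + upper_tol (largest hole = least material condition)
NO-GO = 71.4 + 0.492 = 71.892
spread = NO-GO - GO = 71.892 - 71.283 = 0.6090

0.6090


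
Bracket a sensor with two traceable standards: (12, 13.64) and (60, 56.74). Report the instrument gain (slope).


slope = (y2 - y1) / (x2 - x1)
= (56.74 - 13.64) / (60 - 12)
= 43.1000 / 48
= 0.8979

0.8979


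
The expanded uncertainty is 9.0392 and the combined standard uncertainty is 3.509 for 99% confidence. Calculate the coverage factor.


k = U / uc
k = 9.0392 / 3.509
k = 2.576

2.576


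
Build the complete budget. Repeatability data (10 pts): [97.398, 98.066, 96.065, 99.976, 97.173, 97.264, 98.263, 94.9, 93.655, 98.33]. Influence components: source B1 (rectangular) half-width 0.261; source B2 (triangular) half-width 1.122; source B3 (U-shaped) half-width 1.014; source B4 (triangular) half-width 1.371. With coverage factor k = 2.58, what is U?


mean = (97.398 + 98.066 + 96.065 + 99.976 + 97.173 + 97.264 + 98.263 + 94.9 + 93.655 + 98.33) / 10 = 97.109
s = sqrt(sum((x - mean)^2)/(n-1)) = 1.8248126
u_A = s / sqrt(n) = 1.8248126 / sqrt(10) = 0.57705641
u_B1 = 0.261 / sqrt(3) = 0.15068842
u_B2 = 1.122 / sqrt(6) = 0.45805458
u_B3 = 1.014 / sqrt(2) = 0.71700628
u_B4 = 1.371 / sqrt(6) = 0.55970841
uc = sqrt(0.57705641^2 + 0.15068842^2 + 0.45805458^2 + 0.71700628^2 + 0.55970841^2) = 1.1802062
U = k * uc = 2.58 * 1.1802062
U = 3.0449

3.0449


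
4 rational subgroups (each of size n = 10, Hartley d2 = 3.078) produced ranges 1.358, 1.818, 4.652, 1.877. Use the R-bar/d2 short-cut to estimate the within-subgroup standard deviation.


R_bar = (1.358 + 1.818 + 4.652 + 1.877) / 4
R_bar = 9.705 / 4 = 2.42625
sigma_hat = R_bar / d2 = 2.42625 / 3.078 = 0.7883

0.7883


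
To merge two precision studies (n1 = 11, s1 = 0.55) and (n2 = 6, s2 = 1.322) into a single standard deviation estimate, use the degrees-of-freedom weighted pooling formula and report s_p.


s_p = sqrt(((n1-1)*s1^2 + (n2-1)*s2^2) / (n1+n2-2))
numerator = (11-1)*0.55^2 + (6-1)*1.322^2 = 3.025 + 8.73842 = 11.76342
denominator = 11 + 6 - 2 = 15
s_p^2 = 11.76342 / 15 = 0.784228
s_p = sqrt(0.784228) = 0.8856

0.8856


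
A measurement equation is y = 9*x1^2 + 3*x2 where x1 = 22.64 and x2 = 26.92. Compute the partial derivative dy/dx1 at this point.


y = 9*x1^2 + 3*x2
dy/dx1 = 2*9*x1
Evaluate at x1 = 22.64: c1 = 18 * 22.64
c1 = 407.5200

407.5200


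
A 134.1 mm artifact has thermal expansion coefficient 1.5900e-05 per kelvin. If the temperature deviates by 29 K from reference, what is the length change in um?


dL = L * alpha * dT
= 134.1 * 1.5900e-05 * 29
= 0.0618335 mm
dL_um = 0.0618335 * 1000 = 61.8335 um

61.8335


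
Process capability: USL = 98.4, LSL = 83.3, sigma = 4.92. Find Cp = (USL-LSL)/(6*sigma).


Cp = (USL - LSL) / (6 * sigma)
= (98.4 - 83.3) / (6 * 4.92)
= 15.1000 / 29.5200
= 0.5115

0.5115


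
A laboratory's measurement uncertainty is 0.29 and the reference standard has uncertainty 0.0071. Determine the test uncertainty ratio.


TUR = u_lab / u_ref
= 0.29 / 0.0071
= 40.8451

40.8451


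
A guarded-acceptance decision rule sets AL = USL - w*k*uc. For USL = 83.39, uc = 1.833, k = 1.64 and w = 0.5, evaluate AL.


U = k * uc = 1.64 * 1.833 = 3.00612
guard band g = w * U = 0.5 * 3.00612 = 1.50306
AL = USL - g = 83.39 - 1.50306
AL = 81.8869

81.8869


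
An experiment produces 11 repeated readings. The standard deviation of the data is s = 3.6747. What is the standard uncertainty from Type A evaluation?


u_A = s / sqrt(n)
u_A = 3.6747 / sqrt(11)
u_A = 3.6747 / 3.3166248
u_A = 1.1080

1.1080


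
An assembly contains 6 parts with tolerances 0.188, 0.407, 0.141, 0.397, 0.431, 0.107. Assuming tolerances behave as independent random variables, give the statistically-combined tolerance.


RSS = sqrt(0.188^2 + 0.407^2 + 0.141^2 + 0.397^2 + 0.431^2 + 0.107^2)
= sqrt(0.575693)
= 0.7587

0.7587


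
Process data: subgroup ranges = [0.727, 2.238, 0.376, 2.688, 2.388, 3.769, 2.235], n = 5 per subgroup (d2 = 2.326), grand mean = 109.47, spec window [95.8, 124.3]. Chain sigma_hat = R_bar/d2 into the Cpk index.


R_bar = (0.727 + 2.238 + 0.376 + 2.688 + 2.388 + 3.769 + 2.235) / 7 = 2.0601429
sigma = R_bar / d2 = 2.0601429 / 2.326 = 0.88570202
Cp = (USL - LSL)/(6*sigma) = (124.3 - 95.8)/(6*0.88570202) = 5.3630
Cpu = (124.3 - 109.47)/(3*0.88570202) = 5.5813
Cpl = (109.47 - 95.8)/(3*0.88570202) = 5.1447
Cpk = min(Cpu, Cpl) = 5.1447

5.1447


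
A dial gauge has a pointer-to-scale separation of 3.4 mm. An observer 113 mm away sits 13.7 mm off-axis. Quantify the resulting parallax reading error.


error = h * offset / d
= 3.4 * 13.7 / 113
= 0.4122

0.4122


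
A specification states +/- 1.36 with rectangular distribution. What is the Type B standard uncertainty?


u_B = half_width / sqrt(3)
u_B = 1.36 / 1.7320508
u_B = 0.7852

0.7852


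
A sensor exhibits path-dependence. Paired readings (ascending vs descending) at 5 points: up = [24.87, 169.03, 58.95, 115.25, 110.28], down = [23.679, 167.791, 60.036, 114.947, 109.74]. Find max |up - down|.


|24.87 - 23.679| = 1.1910
|169.03 - 167.791| = 1.2390
|58.95 - 60.036| = 1.0860
|115.25 - 114.947| = 0.3030
|110.28 - 109.74| = 0.5400
hysteresis = max(diffs) = 1.2390

1.2390


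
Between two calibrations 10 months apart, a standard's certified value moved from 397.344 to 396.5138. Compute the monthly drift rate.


rate = (v2 - v1) / months
= (396.5138 - 397.344) / 10
= -0.8302 / 10
= -0.0830

-0.0830


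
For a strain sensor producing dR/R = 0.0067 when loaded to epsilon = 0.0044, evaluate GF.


GF = (dR/R) / epsilon
= 0.0067 / 0.0044
= 1.5227

1.5227


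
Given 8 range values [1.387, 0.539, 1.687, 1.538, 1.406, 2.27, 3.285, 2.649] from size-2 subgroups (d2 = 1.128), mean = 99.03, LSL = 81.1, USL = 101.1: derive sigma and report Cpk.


R_bar = (1.387 + 0.539 + 1.687 + 1.538 + 1.406 + 2.27 + 3.285 + 2.649) / 8 = 1.845125
sigma = R_bar / d2 = 1.845125 / 1.128 = 1.6357491
Cp = (USL - LSL)/(6*sigma) = (101.1 - 81.1)/(6*1.6357491) = 2.0378
Cpu = (101.1 - 99.03)/(3*1.6357491) = 0.4218
Cpl = (99.03 - 81.1)/(3*1.6357491) = 3.6538
Cpk = min(Cpu, Cpl) = 0.4218

0.4218


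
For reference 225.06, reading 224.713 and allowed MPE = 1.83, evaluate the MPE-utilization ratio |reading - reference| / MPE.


e = indication - reference = 224.713 - 225.06 = -0.3470
|e| = 0.3470
ratio = |e| / MPE = 0.3470 / 1.83
ratio = 0.1896

0.1896


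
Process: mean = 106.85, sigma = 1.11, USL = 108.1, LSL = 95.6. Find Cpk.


Cpu = (USL - mean) / (3*sigma) = (108.1 - 106.85) / (3*1.11) = 0.3754
Cpl = (mean - LSL) / (3*sigma) = (106.85 - 95.6) / (3*1.11) = 3.3784
Cpk = min(Cpu, Cpl) = 0.3754

0.3754


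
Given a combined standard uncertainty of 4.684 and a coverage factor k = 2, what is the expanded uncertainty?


U = k * uc
U = 2 * 4.684
U = 9.3680

9.3680


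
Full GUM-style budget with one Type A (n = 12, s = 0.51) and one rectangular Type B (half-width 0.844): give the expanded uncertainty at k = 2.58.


u_A = s / sqrt(n) = 0.51 / sqrt(12) = 0.14722432
u_B = half_width / sqrt(3) = 0.844 / sqrt(3) = 0.48728363
uc = sqrt(u_A^2 + u_B^2) = sqrt(0.14722432^2 + 0.48728363^2) = 0.50903864
U = k * uc = 2.58 * 0.50903864
U = 1.3133

1.3133


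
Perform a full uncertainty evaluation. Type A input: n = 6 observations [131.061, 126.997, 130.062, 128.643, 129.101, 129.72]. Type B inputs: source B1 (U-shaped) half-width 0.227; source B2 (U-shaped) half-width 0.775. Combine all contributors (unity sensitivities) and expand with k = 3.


mean = (131.061 + 126.997 + 130.062 + 128.643 + 129.101 + 129.72) / 6 = 129.264
s = sqrt(sum((x - mean)^2)/(n-1)) = 1.387476
u_A = s / sqrt(n) = 1.387476 / sqrt(6) = 0.56643471
u_B1 = 0.227 / sqrt(2) = 0.16051324
u_B2 = 0.775 / sqrt(2) = 0.54800776
uc = sqrt(0.56643471^2 + 0.16051324^2 + 0.54800776^2) = 0.80431666
U = k * uc = 3 * 0.80431666
U = 2.4129

2.4129


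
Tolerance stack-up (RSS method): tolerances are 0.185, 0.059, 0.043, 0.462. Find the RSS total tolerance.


RSS = sqrt(0.185^2 + 0.059^2 + 0.043^2 + 0.462^2)
= sqrt(0.252999)
= 0.5030

0.5030


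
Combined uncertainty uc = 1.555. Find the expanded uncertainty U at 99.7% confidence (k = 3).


U = k * uc
U = 3 * 1.555
U = 4.6650

4.6650


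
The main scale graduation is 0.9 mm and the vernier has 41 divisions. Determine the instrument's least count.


LC = MSD / n_div
= 0.9 / 41
= 0.0220

0.0220


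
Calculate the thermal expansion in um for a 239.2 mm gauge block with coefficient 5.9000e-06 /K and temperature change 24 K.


dL = L * alpha * dT
= 239.2 * 5.9000e-06 * 24
= 0.0338707 mm
dL_um = 0.0338707 * 1000 = 33.8707 um

33.8707


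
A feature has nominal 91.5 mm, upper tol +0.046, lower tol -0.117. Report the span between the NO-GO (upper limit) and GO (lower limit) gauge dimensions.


GO = nominal - lower_tol (smallest hole = maximum material condition)
GO = 91.5 - 0.117 = 91.383
NO-GO = nominal + upper_tol (largest hole = least material condition)
NO-GO = 91.5 + 0.046 = 91.546
spread = NO-GO - GO = 91.546 - 91.383 = 0.1630

0.1630


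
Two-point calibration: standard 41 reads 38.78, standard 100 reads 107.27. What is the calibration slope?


slope = (y2 - y1) / (x2 - x1)
= (107.27 - 38.78) / (100 - 41)
= 68.4900 / 59
= 1.1608

1.1608


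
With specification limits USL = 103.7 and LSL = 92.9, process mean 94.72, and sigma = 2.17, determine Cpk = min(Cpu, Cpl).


Cpu = (USL - mean) / (3*sigma) = (103.7 - 94.72) / (3*2.17) = 1.3794
Cpl = (mean - LSL) / (3*sigma) = (94.72 - 92.9) / (3*2.17) = 0.2796
Cpk = min(Cpu, Cpl) = 0.2796

0.2796


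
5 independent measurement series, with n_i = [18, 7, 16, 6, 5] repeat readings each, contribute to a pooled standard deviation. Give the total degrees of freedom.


nu = sum_i (n_i - 1)
nu = ((18 - 1) + (7 - 1) + (16 - 1) + (6 - 1) + (5 - 1))
nu = 17 + 6 + 15 + 5 + 4
nu = 47

47


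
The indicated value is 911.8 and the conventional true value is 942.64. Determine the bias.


Systematic error = measured - true
= 911.8 - 942.64
= -30.8400

-30.8400


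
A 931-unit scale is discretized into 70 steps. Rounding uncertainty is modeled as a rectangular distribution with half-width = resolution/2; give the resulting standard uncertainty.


resolution = range / divisions
resolution = 931 / 70 = 13.3
u_res = resolution / (2*sqrt(3))
u_res = 13.3 / 3.4641016
u_res = 3.8394

3.8394


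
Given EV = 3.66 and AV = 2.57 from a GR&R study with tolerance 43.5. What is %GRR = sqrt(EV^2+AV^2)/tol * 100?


GRR = sqrt(EV^2 + AV^2) = sqrt(3.66^2 + 2.57^2) = 4.4721919
%GRR = GRR / tol * 100 = 4.4721919 / 43.5 * 100
%GRR = 10.2809

10.2809


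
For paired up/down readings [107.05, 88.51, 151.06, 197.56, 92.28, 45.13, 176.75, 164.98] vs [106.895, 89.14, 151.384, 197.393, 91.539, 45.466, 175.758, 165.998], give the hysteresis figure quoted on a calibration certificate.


|107.05 - 106.895| = 0.1550
|88.51 - 89.14| = 0.6300
|151.06 - 151.384| = 0.3240
|197.56 - 197.393| = 0.1670
|92.28 - 91.539| = 0.7410
|45.13 - 45.466| = 0.3360
|176.75 - 175.758| = 0.9920
|164.98 - 165.998| = 1.0180
hysteresis = max(diffs) = 1.0180

1.0180


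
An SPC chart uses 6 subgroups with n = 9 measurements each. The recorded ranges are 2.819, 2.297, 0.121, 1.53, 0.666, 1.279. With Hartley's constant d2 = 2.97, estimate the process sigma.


R_bar = (2.819 + 2.297 + 0.121 + 1.53 + 0.666 + 1.279) / 6
R_bar = 8.712 / 6 = 1.452
sigma_hat = R_bar / d2 = 1.452 / 2.97 = 0.4889

0.4889


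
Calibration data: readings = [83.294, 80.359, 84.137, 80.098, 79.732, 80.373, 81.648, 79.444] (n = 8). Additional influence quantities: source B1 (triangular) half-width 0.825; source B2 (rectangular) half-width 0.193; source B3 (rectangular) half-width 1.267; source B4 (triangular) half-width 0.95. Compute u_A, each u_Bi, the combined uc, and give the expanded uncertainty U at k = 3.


mean = (83.294 + 80.359 + 84.137 + 80.098 + 79.732 + 80.373 + 81.648 + 79.444) / 8 = 81.135625
s = sqrt(sum((x - mean)^2)/(n-1)) = 1.7329797
u_A = s / sqrt(n) = 1.7329797 / sqrt(8) = 0.61270085
u_B1 = 0.825 / sqrt(6) = 0.33680484
u_B2 = 0.193 / sqrt(3) = 0.1114286
u_B3 = 1.267 / sqrt(3) = 0.73150279
u_B4 = 0.95 / sqrt(6) = 0.38783588
uc = sqrt(0.61270085^2 + 0.33680484^2 + 0.1114286^2 + 0.73150279^2 + 0.38783588^2) = 1.0893894
U = k * uc = 3 * 1.0893894
U = 3.2682

3.2682


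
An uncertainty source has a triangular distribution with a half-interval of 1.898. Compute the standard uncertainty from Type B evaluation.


u_B = half_width / sqrt(6)
u_B = 1.898 / 2.4494897
u_B = 0.7749

0.7749


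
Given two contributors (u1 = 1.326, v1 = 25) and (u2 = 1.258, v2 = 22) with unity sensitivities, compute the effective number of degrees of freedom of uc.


uc = sqrt(u1^2 + u2^2) = sqrt(1.326^2 + 1.258^2) = 1.8277965
v_eff = uc^4 / (u1^4/v1 + u2^4/v2)
= 1.8277965^4 / (1.326^4/25 + 1.258^4/22)
= 11.161212 / 0.23750269
v_eff = 46.9940

46.9940


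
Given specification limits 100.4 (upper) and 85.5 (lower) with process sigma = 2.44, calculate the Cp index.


Cp = (USL - LSL) / (6 * sigma)
= (100.4 - 85.5) / (6 * 2.44)
= 14.9000 / 14.6400
= 1.0178

1.0178


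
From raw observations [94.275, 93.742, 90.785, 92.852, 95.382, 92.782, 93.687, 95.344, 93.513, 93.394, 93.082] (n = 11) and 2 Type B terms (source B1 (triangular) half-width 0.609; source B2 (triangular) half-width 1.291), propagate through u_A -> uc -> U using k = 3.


mean = (94.275 + 93.742 + 90.785 + 92.852 + 95.382 + 92.782 + 93.687 + 95.344 + 93.513 + 93.394 + 93.082) / 11 = 93.53072727
s = sqrt(sum((x - mean)^2)/(n-1)) = 1.2695989
u_A = s / sqrt(n) = 1.2695989 / sqrt(11) = 0.38279847
u_B1 = 0.609 / sqrt(6) = 0.24862321
u_B2 = 1.291 / sqrt(6) = 0.52704854
uc = sqrt(0.38279847^2 + 0.24862321^2 + 0.52704854^2) = 0.69722904
U = k * uc = 3 * 0.69722904
U = 2.0917

2.0917


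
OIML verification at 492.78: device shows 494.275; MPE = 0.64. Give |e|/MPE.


e = indication - reference = 494.275 - 492.78 = 1.4950
|e| = 1.4950
ratio = |e| / MPE = 1.4950 / 0.64
ratio = 2.3359

2.3359


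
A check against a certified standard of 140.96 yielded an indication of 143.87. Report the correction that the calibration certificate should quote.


Correction = standard - reading
= 140.96 - 143.87
= -2.9100

-2.9100


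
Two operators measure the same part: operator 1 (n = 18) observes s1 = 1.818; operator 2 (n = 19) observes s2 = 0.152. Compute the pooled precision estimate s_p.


s_p = sqrt(((n1-1)*s1^2 + (n2-1)*s2^2) / (n1+n2-2))
numerator = (18-1)*1.818^2 + (19-1)*0.152^2 = 56.187108 + 0.415872 = 56.60298
denominator = 18 + 19 - 2 = 35
s_p^2 = 56.60298 / 35 = 1.617228
s_p = sqrt(1.617228) = 1.2717

1.2717


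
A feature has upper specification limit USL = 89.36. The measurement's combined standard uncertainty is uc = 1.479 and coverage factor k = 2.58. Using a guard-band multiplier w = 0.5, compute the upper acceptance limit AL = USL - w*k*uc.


U = k * uc = 2.58 * 1.479 = 3.81582
guard band g = w * U = 0.5 * 3.81582 = 1.90791
AL = USL - g = 89.36 - 1.90791
AL = 87.4521

87.4521


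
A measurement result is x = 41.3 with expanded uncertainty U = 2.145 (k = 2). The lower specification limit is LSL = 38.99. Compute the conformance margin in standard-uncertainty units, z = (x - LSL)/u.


u = U / k = 2.145 / 2 = 1.0725
margin = |LSL - x| = |38.99 - 41.3| = 2.31
z = margin / u = 2.31 / 1.0725
z = 2.1538

2.1538


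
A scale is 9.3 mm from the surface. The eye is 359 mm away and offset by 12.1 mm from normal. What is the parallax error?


error = h * offset / d
= 9.3 * 12.1 / 359
= 0.3135

0.3135


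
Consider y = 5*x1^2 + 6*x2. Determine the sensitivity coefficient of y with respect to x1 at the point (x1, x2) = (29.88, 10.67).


y = 5*x1^2 + 6*x2
dy/dx1 = 2*5*x1
Evaluate at x1 = 29.88: c1 = 10 * 29.88
c1 = 298.8000

298.8000


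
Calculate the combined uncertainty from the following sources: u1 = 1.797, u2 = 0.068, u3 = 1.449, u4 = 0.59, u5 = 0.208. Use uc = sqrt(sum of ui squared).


uc = sqrt(1.797^2 + 0.068^2 + 1.449^2 + 0.59^2 + 0.208^2)
uc = sqrt(5.724798)
uc = 2.3927

2.3927


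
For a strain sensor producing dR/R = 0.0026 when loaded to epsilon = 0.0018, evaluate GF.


GF = (dR/R) / epsilon
= 0.0026 / 0.0018
= 1.4444

1.4444


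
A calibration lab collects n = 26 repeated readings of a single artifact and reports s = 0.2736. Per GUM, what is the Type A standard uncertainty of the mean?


u_A = s / sqrt(n)
u_A = 0.2736 / sqrt(26)
u_A = 0.2736 / 5.0990195
u_A = 0.0537

0.0537


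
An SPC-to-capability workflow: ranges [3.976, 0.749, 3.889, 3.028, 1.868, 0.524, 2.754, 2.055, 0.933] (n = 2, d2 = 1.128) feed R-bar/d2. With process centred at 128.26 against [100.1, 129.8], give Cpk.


R_bar = (3.976 + 0.749 + 3.889 + 3.028 + 1.868 + 0.524 + 2.754 + 2.055 + 0.933) / 9 = 2.1973333
sigma = R_bar / d2 = 2.1973333 / 1.128 = 1.9479905
Cp = (USL - LSL)/(6*sigma) = (129.8 - 100.1)/(6*1.9479905) = 2.5411
Cpu = (129.8 - 128.26)/(3*1.9479905) = 0.2635
Cpl = (128.26 - 100.1)/(3*1.9479905) = 4.8186
Cpk = min(Cpu, Cpl) = 0.2635

0.2635


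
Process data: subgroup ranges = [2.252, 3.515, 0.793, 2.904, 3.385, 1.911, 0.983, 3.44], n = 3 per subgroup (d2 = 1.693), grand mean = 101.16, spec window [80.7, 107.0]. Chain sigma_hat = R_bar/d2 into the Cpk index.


R_bar = (2.252 + 3.515 + 0.793 + 2.904 + 3.385 + 1.911 + 0.983 + 3.44) / 8 = 2.397875
sigma = R_bar / d2 = 2.397875 / 1.693 = 1.4163467
Cp = (USL - LSL)/(6*sigma) = (107.0 - 80.7)/(6*1.4163467) = 3.0948
Cpu = (107.0 - 101.16)/(3*1.4163467) = 1.3744
Cpl = (101.16 - 80.7)/(3*1.4163467) = 4.8152
Cpk = min(Cpu, Cpl) = 1.3744

1.3744


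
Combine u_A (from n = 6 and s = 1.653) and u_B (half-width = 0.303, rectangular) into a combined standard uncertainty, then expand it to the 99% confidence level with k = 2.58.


u_A = s / sqrt(n) = 1.653 / sqrt(6) = 0.67483442
u_B = half_width / sqrt(3) = 0.303 / sqrt(3) = 0.17493713
uc = sqrt(u_A^2 + u_B^2) = sqrt(0.67483442^2 + 0.17493713^2) = 0.69714023
U = k * uc = 2.58 * 0.69714023
U = 1.7986

1.7986


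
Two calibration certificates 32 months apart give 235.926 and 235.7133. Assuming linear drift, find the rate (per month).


rate = (v2 - v1) / months
= (235.7133 - 235.926) / 32
= -0.2127 / 32
= -0.0066

-0.0066


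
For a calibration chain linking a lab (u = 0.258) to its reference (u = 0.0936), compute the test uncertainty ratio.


TUR = u_lab / u_ref
= 0.258 / 0.0936
= 2.7564

2.7564


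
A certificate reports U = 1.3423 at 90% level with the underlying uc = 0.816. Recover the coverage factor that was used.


k = U / uc
k = 1.3423 / 0.816
k = 1.645

1.645


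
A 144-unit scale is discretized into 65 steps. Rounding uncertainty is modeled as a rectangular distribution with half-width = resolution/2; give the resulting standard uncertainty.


resolution = range / divisions
resolution = 144 / 65 = 2.2153846
u_res = resolution / (2*sqrt(3))
u_res = 2.2153846 / 3.4641016
u_res = 0.6395

0.6395


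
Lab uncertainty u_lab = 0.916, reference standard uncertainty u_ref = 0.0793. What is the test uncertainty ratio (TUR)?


TUR = u_lab / u_ref
= 0.916 / 0.0793
= 11.5511

11.5511


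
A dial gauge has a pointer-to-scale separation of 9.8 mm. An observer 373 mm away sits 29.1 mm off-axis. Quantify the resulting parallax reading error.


error = h * offset / d
= 9.8 * 29.1 / 373
= 0.7646

0.7646


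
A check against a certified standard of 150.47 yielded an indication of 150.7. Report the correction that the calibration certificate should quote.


Correction = standard - reading
= 150.47 - 150.7
= -0.2300

-0.2300


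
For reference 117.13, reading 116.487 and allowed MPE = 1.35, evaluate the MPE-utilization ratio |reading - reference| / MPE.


e = indication - reference = 116.487 - 117.13 = -0.6430
|e| = 0.6430
ratio = |e| / MPE = 0.6430 / 1.35
ratio = 0.4763

0.4763


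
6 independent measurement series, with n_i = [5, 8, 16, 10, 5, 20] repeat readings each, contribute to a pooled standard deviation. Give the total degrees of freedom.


nu = sum_i (n_i - 1)
nu = ((5 - 1) + (8 - 1) + (16 - 1) + (10 - 1) + (5 - 1) + (20 - 1))
nu = 4 + 7 + 15 + 9 + 4 + 19
nu = 58

58


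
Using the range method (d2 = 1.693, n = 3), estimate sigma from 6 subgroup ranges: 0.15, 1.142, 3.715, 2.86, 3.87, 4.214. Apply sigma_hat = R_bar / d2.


R_bar = (0.15 + 1.142 + 3.715 + 2.86 + 3.87 + 4.214) / 6
R_bar = 15.951 / 6 = 2.6585
sigma_hat = R_bar / d2 = 2.6585 / 1.693 = 1.5703

1.5703


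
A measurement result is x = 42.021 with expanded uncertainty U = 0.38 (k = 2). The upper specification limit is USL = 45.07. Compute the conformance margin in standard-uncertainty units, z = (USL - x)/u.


u = U / k = 0.38 / 2 = 0.19
margin = |USL - x| = |45.07 - 42.021| = 3.049
z = margin / u = 3.049 / 0.19
z = 16.0474

16.0474


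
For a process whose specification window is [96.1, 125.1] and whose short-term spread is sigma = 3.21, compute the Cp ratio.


Cp = (USL - LSL) / (6 * sigma)
= (125.1 - 96.1) / (6 * 3.21)
= 29.0000 / 19.2600
= 1.5057

1.5057


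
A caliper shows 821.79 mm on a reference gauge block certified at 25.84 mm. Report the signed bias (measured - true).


Systematic error = measured - true
= 821.79 - 25.84
= 795.9500

795.9500


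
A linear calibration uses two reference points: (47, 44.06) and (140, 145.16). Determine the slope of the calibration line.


slope = (y2 - y1) / (x2 - x1)
= (145.16 - 44.06) / (140 - 47)
= 101.1000 / 93
= 1.0871

1.0871


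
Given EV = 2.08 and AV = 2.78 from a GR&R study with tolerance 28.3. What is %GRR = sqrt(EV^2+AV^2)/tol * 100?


GRR = sqrt(EV^2 + AV^2) = sqrt(2.08^2 + 2.78^2) = 3.4720023
%GRR = GRR / tol * 100 = 3.4720023 / 28.3 * 100
%GRR = 12.2686

12.2686


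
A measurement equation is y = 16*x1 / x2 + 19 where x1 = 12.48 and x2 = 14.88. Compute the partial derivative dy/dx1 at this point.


y = 16*x1 / x2 + 19
dy/dx1 = 16/x2
Evaluate at x2 = 14.88: c1 = 16 / 14.88
c1 = 1.0753

1.0753


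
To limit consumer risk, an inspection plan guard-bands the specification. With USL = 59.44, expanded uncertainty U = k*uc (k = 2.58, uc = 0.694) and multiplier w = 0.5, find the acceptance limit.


U = k * uc = 2.58 * 0.694 = 1.79052
guard band g = w * U = 0.5 * 1.79052 = 0.89526
AL = USL - g = 59.44 - 0.89526
AL = 58.5447

58.5447


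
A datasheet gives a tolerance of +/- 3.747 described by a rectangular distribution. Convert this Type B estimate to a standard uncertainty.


u_B = half_width / sqrt(3)
u_B = 3.747 / 1.7320508
u_B = 2.1633

2.1633


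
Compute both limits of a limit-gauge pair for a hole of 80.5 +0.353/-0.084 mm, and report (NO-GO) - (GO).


GO = nominal - lower_tol (smallest hole = maximum material condition)
GO = 80.5 - 0.084 = 80.416
NO-GO = nominal + upper_tol (largest hole = least material condition)
NO-GO = 80.5 + 0.353 = 80.853
spread = NO-GO - GO = 80.853 - 80.416 = 0.4370

0.4370


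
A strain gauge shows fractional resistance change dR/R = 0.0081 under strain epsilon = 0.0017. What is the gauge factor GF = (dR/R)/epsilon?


GF = (dR/R) / epsilon
= 0.0081 / 0.0017
= 4.7647

4.7647


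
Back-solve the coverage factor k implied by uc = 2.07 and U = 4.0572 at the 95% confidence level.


k = U / uc
k = 4.0572 / 2.07
k = 1.96

1.96


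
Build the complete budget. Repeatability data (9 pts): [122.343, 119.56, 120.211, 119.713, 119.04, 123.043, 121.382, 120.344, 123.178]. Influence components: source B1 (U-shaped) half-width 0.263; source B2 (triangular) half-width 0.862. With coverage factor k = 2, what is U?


mean = (122.343 + 119.56 + 120.211 + 119.713 + 119.04 + 123.043 + 121.382 + 120.344 + 123.178) / 9 = 120.9793333
s = sqrt(sum((x - mean)^2)/(n-1)) = 1.5607565
u_A = s / sqrt(n) = 1.5607565 / sqrt(9) = 0.52025217
u_B1 = 0.263 / sqrt(2) = 0.18596908
u_B2 = 0.862 / sqrt(6) = 0.35191003
uc = sqrt(0.52025217^2 + 0.18596908^2 + 0.35191003^2) = 0.6550477
U = k * uc = 2 * 0.6550477
U = 1.3101

1.3101


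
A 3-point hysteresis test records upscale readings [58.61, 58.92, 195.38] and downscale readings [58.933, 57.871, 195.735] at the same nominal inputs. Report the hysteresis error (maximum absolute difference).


|58.61 - 58.933| = 0.3230
|58.92 - 57.871| = 1.0490
|195.38 - 195.735| = 0.3550
hysteresis = max(diffs) = 1.0490

1.0490


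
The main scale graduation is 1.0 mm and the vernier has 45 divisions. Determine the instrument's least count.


LC = MSD / n_div
= 1.0 / 45
= 0.0222

0.0222


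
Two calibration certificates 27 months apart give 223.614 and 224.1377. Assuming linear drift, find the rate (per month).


rate = (v2 - v1) / months
= (224.1377 - 223.614) / 27
= 0.5237 / 27
= 0.0194

0.0194


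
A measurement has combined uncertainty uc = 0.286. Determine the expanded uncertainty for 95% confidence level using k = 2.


U = k * uc
U = 2 * 0.286
U = 0.5720

0.5720


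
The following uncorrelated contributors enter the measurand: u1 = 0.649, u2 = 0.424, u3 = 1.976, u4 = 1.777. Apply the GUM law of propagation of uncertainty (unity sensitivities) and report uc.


uc = sqrt(0.649^2 + 0.424^2 + 1.976^2 + 1.777^2)
uc = sqrt(7.663282)
uc = 2.7683

2.7683


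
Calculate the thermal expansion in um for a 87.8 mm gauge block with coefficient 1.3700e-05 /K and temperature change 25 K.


dL = L * alpha * dT
= 87.8 * 1.3700e-05 * 25
= 0.0300715 mm
dL_um = 0.0300715 * 1000 = 30.0715 um

30.0715


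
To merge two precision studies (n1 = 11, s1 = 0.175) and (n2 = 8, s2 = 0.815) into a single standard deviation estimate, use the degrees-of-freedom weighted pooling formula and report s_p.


s_p = sqrt(((n1-1)*s1^2 + (n2-1)*s2^2) / (n1+n2-2))
numerator = (11-1)*0.175^2 + (8-1)*0.815^2 = 0.30625 + 4.649575 = 4.955825
denominator = 11 + 8 - 2 = 17
s_p^2 = 4.955825 / 17 = 0.29151912
s_p = sqrt(0.29151912) = 0.5399

0.5399


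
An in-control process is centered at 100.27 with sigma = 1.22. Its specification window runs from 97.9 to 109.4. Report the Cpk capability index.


Cpu = (USL - mean) / (3*sigma) = (109.4 - 100.27) / (3*1.22) = 2.4945
Cpl = (mean - LSL) / (3*sigma) = (100.27 - 97.9) / (3*1.22) = 0.6475
Cpk = min(Cpu, Cpl) = 0.6475

0.6475


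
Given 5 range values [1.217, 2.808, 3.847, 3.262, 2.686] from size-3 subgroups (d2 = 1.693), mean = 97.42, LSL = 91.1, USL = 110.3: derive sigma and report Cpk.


R_bar = (1.217 + 2.808 + 3.847 + 3.262 + 2.686) / 5 = 2.764
sigma = R_bar / d2 = 2.764 / 1.693 = 1.6326048
Cp = (USL - LSL)/(6*sigma) = (110.3 - 91.1)/(6*1.6326048) = 1.9601
Cpu = (110.3 - 97.42)/(3*1.6326048) = 2.6297
Cpl = (97.42 - 91.1)/(3*1.6326048) = 1.2904
Cpk = min(Cpu, Cpl) = 1.2904

1.2904


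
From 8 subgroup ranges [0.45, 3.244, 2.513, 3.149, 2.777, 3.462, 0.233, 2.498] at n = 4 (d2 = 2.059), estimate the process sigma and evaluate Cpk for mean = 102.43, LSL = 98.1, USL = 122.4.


R_bar = (0.45 + 3.244 + 2.513 + 3.149 + 2.777 + 3.462 + 0.233 + 2.498) / 8 = 2.29075
sigma = R_bar / d2 = 2.29075 / 2.059 = 1.1125546
Cp = (USL - LSL)/(6*sigma) = (122.4 - 98.1)/(6*1.1125546) = 3.6403
Cpu = (122.4 - 102.43)/(3*1.1125546) = 5.9832
Cpl = (102.43 - 98.1)/(3*1.1125546) = 1.2973
Cpk = min(Cpu, Cpl) = 1.2973

1.2973


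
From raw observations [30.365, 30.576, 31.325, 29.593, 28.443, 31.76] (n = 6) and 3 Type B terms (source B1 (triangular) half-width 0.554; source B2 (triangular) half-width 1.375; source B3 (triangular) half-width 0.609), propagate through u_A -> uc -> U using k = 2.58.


mean = (30.365 + 30.576 + 31.325 + 29.593 + 28.443 + 31.76) / 6 = 30.34366667
s = sqrt(sum((x - mean)^2)/(n-1)) = 1.1999569
u_A = s / sqrt(n) = 1.1999569 / sqrt(6) = 0.48988035
u_B1 = 0.554 / sqrt(6) = 0.22616955
u_B2 = 1.375 / sqrt(6) = 0.5613414
u_B3 = 0.609 / sqrt(6) = 0.24862321
uc = sqrt(0.48988035^2 + 0.22616955^2 + 0.5613414^2 + 0.24862321^2) = 0.81734515
U = k * uc = 2.58 * 0.81734515
U = 2.1088

2.1088


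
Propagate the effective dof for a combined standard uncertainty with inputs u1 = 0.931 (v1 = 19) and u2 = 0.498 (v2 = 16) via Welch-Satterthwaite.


uc = sqrt(u1^2 + u2^2) = sqrt(0.931^2 + 0.498^2) = 1.0558243
v_eff = uc^4 / (u1^4/v1 + u2^4/v2)
= 1.0558243^4 / (0.931^4/19 + 0.498^4/16)
= 1.2427009 / 0.043384894
v_eff = 28.6436

28.6436


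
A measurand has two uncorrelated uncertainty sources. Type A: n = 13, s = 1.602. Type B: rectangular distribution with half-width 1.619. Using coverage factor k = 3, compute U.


u_A = s / sqrt(n) = 1.602 / sqrt(13) = 0.44431486
u_B = half_width / sqrt(3) = 1.619 / sqrt(3) = 0.93473009
uc = sqrt(u_A^2 + u_B^2) = sqrt(0.44431486^2 + 0.93473009^2) = 1.034957
U = k * uc = 3 * 1.034957
U = 3.1049

3.1049


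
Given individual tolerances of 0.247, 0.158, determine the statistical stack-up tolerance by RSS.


RSS = sqrt(0.247^2 + 0.158^2)
= sqrt(0.085973)
= 0.2932

0.2932


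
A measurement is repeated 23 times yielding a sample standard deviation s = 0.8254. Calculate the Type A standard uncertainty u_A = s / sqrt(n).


u_A = s / sqrt(n)
u_A = 0.8254 / sqrt(23)
u_A = 0.8254 / 4.7958315
u_A = 0.1721

0.1721


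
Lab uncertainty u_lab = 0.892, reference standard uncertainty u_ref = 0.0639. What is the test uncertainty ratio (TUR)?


TUR = u_lab / u_ref
= 0.892 / 0.0639
= 13.9593

13.9593


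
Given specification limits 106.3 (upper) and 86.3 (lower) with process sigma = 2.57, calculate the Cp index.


Cp = (USL - LSL) / (6 * sigma)
= (106.3 - 86.3) / (6 * 2.57)
= 20.0000 / 15.4200
= 1.2970

1.2970


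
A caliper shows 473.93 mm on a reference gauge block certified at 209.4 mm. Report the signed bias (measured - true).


Systematic error = measured - true
= 473.93 - 209.4
= 264.5300

264.5300


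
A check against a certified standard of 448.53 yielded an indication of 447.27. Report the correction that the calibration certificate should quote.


Correction = standard - reading
= 448.53 - 447.27
= 1.2600

1.2600


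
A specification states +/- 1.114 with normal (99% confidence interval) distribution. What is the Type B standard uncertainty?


u_B = half_width / 2.576
u_B = 1.114 / 2.576
u_B = 0.4325

0.4325


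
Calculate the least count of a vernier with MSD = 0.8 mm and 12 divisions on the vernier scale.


LC = MSD / n_div
= 0.8 / 12
= 0.0667

0.0667


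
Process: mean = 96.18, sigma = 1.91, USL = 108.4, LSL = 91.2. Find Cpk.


Cpu = (USL - mean) / (3*sigma) = (108.4 - 96.18) / (3*1.91) = 2.1326
Cpl = (mean - LSL) / (3*sigma) = (96.18 - 91.2) / (3*1.91) = 0.8691
Cpk = min(Cpu, Cpl) = 0.8691

0.8691


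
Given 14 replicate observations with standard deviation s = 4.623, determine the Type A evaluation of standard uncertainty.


u_A = s / sqrt(n)
u_A = 4.623 / sqrt(14)
u_A = 4.623 / 3.7416574
u_A = 1.2355

1.2355


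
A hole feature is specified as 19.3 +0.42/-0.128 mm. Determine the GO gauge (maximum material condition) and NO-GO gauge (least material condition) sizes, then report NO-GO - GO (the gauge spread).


GO = nominal - lower_tol (smallest hole = maximum material condition)
GO = 19.3 - 0.128 = 19.172
NO-GO = nominal + upper_tol (largest hole = least material condition)
NO-GO = 19.3 + 0.42 = 19.72
spread = NO-GO - GO = 19.72 - 19.172 = 0.5480

0.5480


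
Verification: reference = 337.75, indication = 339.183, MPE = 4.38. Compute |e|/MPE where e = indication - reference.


e = indication - reference = 339.183 - 337.75 = 1.4330
|e| = 1.4330
ratio = |e| / MPE = 1.4330 / 4.38
ratio = 0.3272

0.3272


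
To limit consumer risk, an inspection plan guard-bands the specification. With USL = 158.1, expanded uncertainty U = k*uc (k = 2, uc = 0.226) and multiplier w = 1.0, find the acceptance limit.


U = k * uc = 2 * 0.226 = 0.452
guard band g = w * U = 1.0 * 0.452 = 0.452
AL = USL - g = 158.1 - 0.452
AL = 157.6480

157.6480


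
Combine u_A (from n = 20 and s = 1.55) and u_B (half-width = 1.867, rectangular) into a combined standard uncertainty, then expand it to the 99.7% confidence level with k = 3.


u_A = s / sqrt(n) = 1.55 / sqrt(20) = 0.34659054
u_B = half_width / sqrt(3) = 1.867 / sqrt(3) = 1.077913
uc = sqrt(u_A^2 + u_B^2) = sqrt(0.34659054^2 + 1.077913^2) = 1.1322639
U = k * uc = 3 * 1.1322639
U = 3.3968

3.3968


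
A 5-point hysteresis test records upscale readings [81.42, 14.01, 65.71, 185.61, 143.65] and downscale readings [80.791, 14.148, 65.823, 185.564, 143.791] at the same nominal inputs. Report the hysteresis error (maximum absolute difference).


|81.42 - 80.791| = 0.6290
|14.01 - 14.148| = 0.1380
|65.71 - 65.823| = 0.1130
|185.61 - 185.564| = 0.0460
|143.65 - 143.791| = 0.1410
hysteresis = max(diffs) = 0.6290

0.6290


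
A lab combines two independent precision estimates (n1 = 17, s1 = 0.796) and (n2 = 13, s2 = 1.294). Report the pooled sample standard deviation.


s_p = sqrt(((n1-1)*s1^2 + (n2-1)*s2^2) / (n1+n2-2))
numerator = (17-1)*0.796^2 + (13-1)*1.294^2 = 10.137856 + 20.093232 = 30.231088
denominator = 17 + 13 - 2 = 28
s_p^2 = 30.231088 / 28 = 1.0796817
s_p = sqrt(1.0796817) = 1.0391

1.0391


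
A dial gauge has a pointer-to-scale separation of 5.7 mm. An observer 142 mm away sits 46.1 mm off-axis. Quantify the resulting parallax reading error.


error = h * offset / d
= 5.7 * 46.1 / 142
= 1.8505

1.8505


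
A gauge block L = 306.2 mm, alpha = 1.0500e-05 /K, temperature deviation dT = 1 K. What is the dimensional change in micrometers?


dL = L * alpha * dT
= 306.2 * 1.0500e-05 * 1
= 0.0032151 mm
dL_um = 0.0032151 * 1000 = 3.2151 um

3.2151


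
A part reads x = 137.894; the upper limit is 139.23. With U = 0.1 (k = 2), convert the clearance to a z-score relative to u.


u = U / k = 0.1 / 2 = 0.05
margin = |USL - x| = |139.23 - 137.894| = 1.336
z = margin / u = 1.336 / 0.05
z = 26.7200

26.7200


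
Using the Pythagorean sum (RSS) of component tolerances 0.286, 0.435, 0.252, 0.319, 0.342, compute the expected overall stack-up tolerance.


RSS = sqrt(0.286^2 + 0.435^2 + 0.252^2 + 0.319^2 + 0.342^2)
= sqrt(0.55325)
= 0.7438

0.7438


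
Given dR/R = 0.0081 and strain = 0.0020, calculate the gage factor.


GF = (dR/R) / epsilon
= 0.0081 / 0.0020
= 4.0500

4.0500


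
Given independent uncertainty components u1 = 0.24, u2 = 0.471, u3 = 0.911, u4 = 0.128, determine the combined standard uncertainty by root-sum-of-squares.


uc = sqrt(0.24^2 + 0.471^2 + 0.911^2 + 0.128^2)
uc = sqrt(1.125746)
uc = 1.0610

1.0610


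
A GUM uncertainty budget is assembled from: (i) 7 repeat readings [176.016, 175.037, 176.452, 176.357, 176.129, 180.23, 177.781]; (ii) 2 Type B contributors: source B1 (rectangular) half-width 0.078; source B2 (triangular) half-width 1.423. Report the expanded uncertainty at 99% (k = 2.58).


mean = (176.016 + 175.037 + 176.452 + 176.357 + 176.129 + 180.23 + 177.781) / 7 = 176.8574286
s = sqrt(sum((x - mean)^2)/(n-1)) = 1.6928572
u_A = s / sqrt(n) = 1.6928572 / sqrt(7) = 0.63983988
u_B1 = 0.078 / sqrt(3) = 0.045033321
u_B2 = 1.423 / sqrt(6) = 0.58093732
uc = sqrt(0.63983988^2 + 0.045033321^2 + 0.58093732^2) = 0.86539658
U = k * uc = 2.58 * 0.86539658
U = 2.2327

2.2327


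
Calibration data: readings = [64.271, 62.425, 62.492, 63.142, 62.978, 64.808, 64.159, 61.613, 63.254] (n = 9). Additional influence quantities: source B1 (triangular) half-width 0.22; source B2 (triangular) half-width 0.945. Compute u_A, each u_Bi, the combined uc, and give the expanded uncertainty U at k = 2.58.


mean = (64.271 + 62.425 + 62.492 + 63.142 + 62.978 + 64.808 + 64.159 + 61.613 + 63.254) / 9 = 63.238
s = sqrt(sum((x - mean)^2)/(n-1)) = 1.0195227
u_A = s / sqrt(n) = 1.0195227 / sqrt(9) = 0.3398409
u_B1 = 0.22 / sqrt(6) = 0.089814624
u_B2 = 0.945 / sqrt(6) = 0.38579463
uc = sqrt(0.3398409^2 + 0.089814624^2 + 0.38579463^2) = 0.5219157
U = k * uc = 2.58 * 0.5219157
U = 1.3465

1.3465


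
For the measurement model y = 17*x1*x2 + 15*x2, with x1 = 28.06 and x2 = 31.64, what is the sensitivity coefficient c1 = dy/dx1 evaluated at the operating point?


y = 17*x1*x2 + 15*x2
dy/dx1 = 17*x2
Evaluate at x2 = 31.64: c1 = 17 * 31.64
c1 = 537.8800

537.8800


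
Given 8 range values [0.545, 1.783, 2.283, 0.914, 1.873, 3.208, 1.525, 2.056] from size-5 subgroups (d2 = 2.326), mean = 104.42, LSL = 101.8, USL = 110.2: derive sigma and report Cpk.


R_bar = (0.545 + 1.783 + 2.283 + 0.914 + 1.873 + 3.208 + 1.525 + 2.056) / 8 = 1.773375
sigma = R_bar / d2 = 1.773375 / 2.326 = 0.76241402
Cp = (USL - LSL)/(6*sigma) = (110.2 - 101.8)/(6*0.76241402) = 1.8363
Cpu = (110.2 - 104.42)/(3*0.76241402) = 2.5271
Cpl = (104.42 - 101.8)/(3*0.76241402) = 1.1455
Cpk = min(Cpu, Cpl) = 1.1455

1.1455


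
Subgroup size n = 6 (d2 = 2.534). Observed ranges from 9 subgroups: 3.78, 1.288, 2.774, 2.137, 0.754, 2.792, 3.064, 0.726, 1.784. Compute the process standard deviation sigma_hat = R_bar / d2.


R_bar = (3.78 + 1.288 + 2.774 + 2.137 + 0.754 + 2.792 + 3.064 + 0.726 + 1.784) / 9
R_bar = 19.099 / 9 = 2.1221111
sigma_hat = R_bar / d2 = 2.1221111 / 2.534 = 0.8375

0.8375


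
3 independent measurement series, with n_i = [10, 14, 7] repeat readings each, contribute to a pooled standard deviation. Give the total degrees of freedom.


nu = sum_i (n_i - 1)
nu = ((10 - 1) + (14 - 1) + (7 - 1))
nu = 9 + 13 + 6
nu = 28

28


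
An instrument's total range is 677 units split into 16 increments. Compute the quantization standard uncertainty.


resolution = range / divisions
resolution = 677 / 16 = 42.3125
u_res = resolution / (2*sqrt(3))
u_res = 42.3125 / 3.4641016
u_res = 12.2146

12.2146
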